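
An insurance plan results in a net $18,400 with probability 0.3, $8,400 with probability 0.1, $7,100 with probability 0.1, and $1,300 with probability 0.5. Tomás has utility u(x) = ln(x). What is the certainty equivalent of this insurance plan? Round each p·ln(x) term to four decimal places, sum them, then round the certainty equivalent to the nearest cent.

E[u] = 0.3·ln(18400) + 0.1·ln(8400) + 0.1·ln(7100) + 0.5·ln(1300) = 2.9460 + 0.9036 + 0.8868 + 3.5851 = 8.3215
CE = e^8.3215 ≈ 4111.32

$4,111.32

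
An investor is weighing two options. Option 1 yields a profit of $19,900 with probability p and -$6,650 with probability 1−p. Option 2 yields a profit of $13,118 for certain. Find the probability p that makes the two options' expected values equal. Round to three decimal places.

p = 0.745

p·19900 + (1−p)·(-6650) = 13118
26550p − 6650 = 13118
p = (13118 + 6650) / 26550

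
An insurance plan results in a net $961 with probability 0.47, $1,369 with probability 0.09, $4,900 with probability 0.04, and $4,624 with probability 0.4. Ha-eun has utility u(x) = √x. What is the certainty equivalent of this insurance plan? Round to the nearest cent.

$2,294.41

E[u] = 0.47·√961 + 0.09·√1369 + 0.04·√4900 + 0.4·√4624 = 0.47·31 + 0.09·37 + 0.04·70 + 0.4·68 = 47.9
CE = (47.9)² = 2294.41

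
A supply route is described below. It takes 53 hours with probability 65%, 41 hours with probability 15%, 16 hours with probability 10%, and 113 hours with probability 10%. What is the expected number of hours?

53.5 hours

EV = 0.65 × 53 + 0.15 × 41 + 0.1 × 16 + 0.1 × 113 = 34.45 + 6.15 + 1.6 + 11.3 = 53.5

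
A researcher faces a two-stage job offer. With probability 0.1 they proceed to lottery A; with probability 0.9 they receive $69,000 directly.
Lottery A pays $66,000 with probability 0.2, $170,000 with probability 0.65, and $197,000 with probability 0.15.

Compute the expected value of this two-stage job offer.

EV(A) = 0.2 × 66000 + 0.65 × 170000 + 0.15 × 197000 = 13200 + 110500 + 29550 = 153250
Branch B: 69000 (certain)
Overall = 0.1 × 153250 + 0.9 × 69000 = 15325 + 62100 = 77425

$77,425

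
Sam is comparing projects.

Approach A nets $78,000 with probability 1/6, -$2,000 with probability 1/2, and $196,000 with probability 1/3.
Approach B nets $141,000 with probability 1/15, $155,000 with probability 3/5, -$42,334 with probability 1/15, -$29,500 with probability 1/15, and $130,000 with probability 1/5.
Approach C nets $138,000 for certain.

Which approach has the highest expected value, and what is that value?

Approach C ($138,000)

Approach A = 1/6 × 78000 + 1/2 × (-2000) + 1/3 × 196000 = 13000 − 1000 + 65333.3333 = 77333.3333
Approach B = 1/15 × 141000 + 3/5 × 155000 + 1/15 × (-42334) + 1/15 × (-29500) + 1/5 × 130000 = 9400 + 93000 − 2822.2667 − 1966.6667 + 26000 = 123611.0667
Approach C: 138000 (certain)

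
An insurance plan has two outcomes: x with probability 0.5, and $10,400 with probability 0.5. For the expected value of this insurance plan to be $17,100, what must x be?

0.5·x + 0.5·10400 = 17100
0.5·x = 17100 − 5200 = 11900
x = 11900 / 0.5 = 23800

x = $23,800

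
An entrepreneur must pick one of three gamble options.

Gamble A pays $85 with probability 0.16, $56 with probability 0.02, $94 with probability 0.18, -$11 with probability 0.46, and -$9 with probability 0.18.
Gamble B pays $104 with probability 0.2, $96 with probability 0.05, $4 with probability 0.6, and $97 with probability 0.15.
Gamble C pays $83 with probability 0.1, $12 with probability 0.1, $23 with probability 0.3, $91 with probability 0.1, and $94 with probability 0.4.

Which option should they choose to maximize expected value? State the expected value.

Gamble C ($63.10)

Gamble A = 0.16 × 85 + 0.02 × 56 + 0.18 × 94 + 0.46 × (-11) + 0.18 × (-9) = 13.6 + 1.12 + 16.92 − 5.06 − 1.62 = 24.96
Gamble B = 0.2 × 104 + 0.05 × 96 + 0.6 × 4 + 0.15 × 97 = 20.8 + 4.8 + 2.4 + 14.55 = 42.55
Gamble C = 0.1 × 83 + 0.1 × 12 + 0.3 × 23 + 0.1 × 91 + 0.4 × 94 = 8.3 + 1.2 + 6.9 + 9.1 + 37.6 = 63.1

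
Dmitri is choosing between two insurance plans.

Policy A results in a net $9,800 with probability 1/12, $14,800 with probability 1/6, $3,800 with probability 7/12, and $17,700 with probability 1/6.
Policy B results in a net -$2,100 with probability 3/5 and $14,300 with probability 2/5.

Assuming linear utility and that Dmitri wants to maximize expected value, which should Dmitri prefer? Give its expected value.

Policy A = 1/12 × 9800 + 1/6 × 14800 + 7/12 × 3800 + 1/6 × 17700 = 816.6667 + 2466.6667 + 2216.6667 + 2950 = 8450
Policy B = 3/5 × (-2100) + 2/5 × 14300 = -1260 + 5720 = 4460

Policy A ($8,450)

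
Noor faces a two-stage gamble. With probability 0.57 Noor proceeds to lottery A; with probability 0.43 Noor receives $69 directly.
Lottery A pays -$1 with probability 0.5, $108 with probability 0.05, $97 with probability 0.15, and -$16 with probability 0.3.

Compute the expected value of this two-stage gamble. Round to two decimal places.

$38.02

EV(A) = 0.5 × (-1) + 0.05 × 108 + 0.15 × 97 + 0.3 × (-16) = -0.5 + 5.4 + 14.55 − 4.8 = 14.65
Branch B: 69 (certain)
Overall = 0.57 × 14.65 + 0.43 × 69 = 8.3505 + 29.67 = 38.0205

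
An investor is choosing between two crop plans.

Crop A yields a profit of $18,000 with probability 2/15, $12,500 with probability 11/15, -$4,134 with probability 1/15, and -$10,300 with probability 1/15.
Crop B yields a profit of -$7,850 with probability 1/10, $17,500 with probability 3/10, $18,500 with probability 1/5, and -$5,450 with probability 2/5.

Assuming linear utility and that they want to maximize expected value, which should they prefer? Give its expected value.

Crop A = 2/15 × 18000 + 11/15 × 12500 + 1/15 × (-4134) + 1/15 × (-10300) = 2400 + 9166.6667 − 275.6 − 686.6667 = 10604.4
Crop B = 1/10 × (-7850) + 3/10 × 17500 + 1/5 × 18500 + 2/5 × (-5450) = -785 + 5250 + 3700 − 2180 = 5985

Crop A ($10,604.40)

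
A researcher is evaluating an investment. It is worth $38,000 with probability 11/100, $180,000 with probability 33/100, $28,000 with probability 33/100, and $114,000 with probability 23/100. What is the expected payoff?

EV = 11/100 × 38000 + 33/100 × 180000 + 33/100 × 28000 + 23/100 × 114000 = 4180 + 59400 + 9240 + 26220 = 99040

$99,040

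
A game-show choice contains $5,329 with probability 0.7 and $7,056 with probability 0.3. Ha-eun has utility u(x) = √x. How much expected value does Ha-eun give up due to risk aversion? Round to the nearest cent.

E[u] = 0.7·√5329 + 0.3·√7056 = 0.7·73 + 0.3·84 = 76.3
CE = (76.3)² = 5821.69
Risk premium = EV − CE = 5847.1 − 5821.69 = 25.41

$25.41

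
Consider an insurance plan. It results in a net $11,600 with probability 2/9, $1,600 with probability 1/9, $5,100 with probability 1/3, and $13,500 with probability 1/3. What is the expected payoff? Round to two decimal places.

$8,955.56

EV = 2/9 × 11600 + 1/9 × 1600 + 1/3 × 5100 + 1/3 × 13500 = 2577.7778 + 177.7778 + 1700 + 4500 = 8955.5556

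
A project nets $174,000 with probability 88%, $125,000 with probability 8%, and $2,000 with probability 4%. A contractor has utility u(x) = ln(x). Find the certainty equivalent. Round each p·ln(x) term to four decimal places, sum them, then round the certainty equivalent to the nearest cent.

$141,732.96

E[u] = 0.88·ln(174000) + 0.08·ln(125000) + 0.04·ln(2000) = 10.6188 + 0.9389 + 0.3040 = 11.8617
CE = e^11.8617 ≈ 141732.96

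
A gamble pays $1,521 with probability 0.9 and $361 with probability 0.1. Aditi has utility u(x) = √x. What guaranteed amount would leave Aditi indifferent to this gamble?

$1,369

E[u] = 0.9·√1521 + 0.1·√361 = 0.9·39 + 0.1·19 = 37
CE = (37)² = 1369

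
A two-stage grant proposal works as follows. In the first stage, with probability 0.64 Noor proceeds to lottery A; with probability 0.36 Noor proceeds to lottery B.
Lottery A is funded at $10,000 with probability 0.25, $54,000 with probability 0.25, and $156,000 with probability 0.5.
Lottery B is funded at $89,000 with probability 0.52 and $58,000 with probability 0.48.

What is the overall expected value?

$86,843.20

EV(A) = 0.25 × 10000 + 0.25 × 54000 + 0.5 × 156000 = 2500 + 13500 + 78000 = 94000
EV(B) = 0.52 × 89000 + 0.48 × 58000 = 46280 + 27840 = 74120
Overall = 0.64 × 94000 + 0.36 × 74120 = 60160 + 26683.2 = 86843.2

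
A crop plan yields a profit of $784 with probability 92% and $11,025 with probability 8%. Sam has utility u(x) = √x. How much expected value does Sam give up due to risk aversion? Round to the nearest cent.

E[u] = 0.92·√784 + 0.08·√11025 = 0.92·28 + 0.08·105 = 34.16
CE = (34.16)² = 1166.9056
Risk premium = EV − CE = 1603.28 − 1166.9056 = 436.3744

$436.37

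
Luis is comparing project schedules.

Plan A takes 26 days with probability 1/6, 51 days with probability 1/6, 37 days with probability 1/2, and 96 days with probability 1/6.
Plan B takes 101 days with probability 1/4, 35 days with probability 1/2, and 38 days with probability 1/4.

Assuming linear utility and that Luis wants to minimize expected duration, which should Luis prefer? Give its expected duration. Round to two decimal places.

Plan A = 1/6 × 26 + 1/6 × 51 + 1/2 × 37 + 1/6 × 96 = 4.3333 + 8.5 + 18.5 + 16 = 47.3333
Plan B = 1/4 × 101 + 1/2 × 35 + 1/4 × 38 = 25.25 + 17.5 + 9.5 = 52.25

Plan A (47.33 days)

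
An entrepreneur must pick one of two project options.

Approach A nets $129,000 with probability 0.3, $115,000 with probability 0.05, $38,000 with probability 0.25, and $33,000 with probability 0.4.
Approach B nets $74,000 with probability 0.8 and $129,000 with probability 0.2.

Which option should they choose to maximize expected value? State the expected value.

Approach A = 0.3 × 129000 + 0.05 × 115000 + 0.25 × 38000 + 0.4 × 33000 = 38700 + 5750 + 9500 + 13200 = 67150
Approach B = 0.8 × 74000 + 0.2 × 129000 = 59200 + 25800 = 85000

Approach B ($85,000)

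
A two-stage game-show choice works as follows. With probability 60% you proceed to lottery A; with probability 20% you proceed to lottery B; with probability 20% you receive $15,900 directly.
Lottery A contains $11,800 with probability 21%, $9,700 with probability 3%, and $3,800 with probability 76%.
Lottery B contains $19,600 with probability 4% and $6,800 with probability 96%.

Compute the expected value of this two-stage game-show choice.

$8,036.60

EV(A) = 0.21 × 11800 + 0.03 × 9700 + 0.76 × 3800 = 2478 + 291 + 2888 = 5657
EV(B) = 0.04 × 19600 + 0.96 × 6800 = 784 + 6528 = 7312
Branch C: 15900 (certain)
Overall = 0.6 × 5657 + 0.2 × 7312 + 0.2 × 15900 = 3394.2 + 1462.4 + 3180 = 8036.6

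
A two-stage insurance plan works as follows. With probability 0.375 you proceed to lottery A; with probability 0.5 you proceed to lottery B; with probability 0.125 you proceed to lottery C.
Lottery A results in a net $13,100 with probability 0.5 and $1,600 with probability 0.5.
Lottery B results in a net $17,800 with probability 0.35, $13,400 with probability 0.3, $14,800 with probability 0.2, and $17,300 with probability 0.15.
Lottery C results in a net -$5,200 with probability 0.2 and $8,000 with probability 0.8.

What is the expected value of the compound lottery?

$11,328.75

EV(A) = 0.5 × 13100 + 0.5 × 1600 = 6550 + 800 = 7350
EV(B) = 0.35 × 17800 + 0.3 × 13400 + 0.2 × 14800 + 0.15 × 17300 = 6230 + 4020 + 2960 + 2595 = 15805
EV(C) = 0.2 × (-5200) + 0.8 × 8000 = -1040 + 6400 = 5360
Overall = 0.375 × 7350 + 0.5 × 15805 + 0.125 × 5360 = 2756.25 + 7902.5 + 670 = 11328.75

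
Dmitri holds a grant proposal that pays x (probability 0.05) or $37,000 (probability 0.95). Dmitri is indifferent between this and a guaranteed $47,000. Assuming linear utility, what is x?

x = $237,000

0.05·x + 0.95·37000 = 47000
0.05·x = 47000 − 35150 = 11850
x = 11850 / 0.05 = 237000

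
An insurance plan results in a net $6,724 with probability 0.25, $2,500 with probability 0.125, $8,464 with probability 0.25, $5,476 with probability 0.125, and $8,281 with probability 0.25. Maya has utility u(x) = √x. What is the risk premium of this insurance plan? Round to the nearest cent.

E[u] = 0.25·√6724 + 0.125·√2500 + 0.25·√8464 + 0.125·√5476 + 0.25·√8281 = 0.25·82 + 0.125·50 + 0.25·92 + 0.125·74 + 0.25·91 = 81.75
CE = (81.75)² = 6683.0625
Risk premium = EV − CE = 6864.25 − 6683.0625 = 181.1875

$181.19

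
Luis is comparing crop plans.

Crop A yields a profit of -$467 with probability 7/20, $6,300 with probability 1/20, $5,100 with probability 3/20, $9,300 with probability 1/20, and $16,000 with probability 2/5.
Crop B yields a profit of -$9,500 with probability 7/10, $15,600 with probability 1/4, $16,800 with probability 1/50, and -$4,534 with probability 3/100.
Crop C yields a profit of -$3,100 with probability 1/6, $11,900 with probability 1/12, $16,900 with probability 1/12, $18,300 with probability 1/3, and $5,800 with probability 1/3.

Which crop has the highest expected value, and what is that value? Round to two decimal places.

Crop A = 7/20 × (-467) + 1/20 × 6300 + 3/20 × 5100 + 1/20 × 9300 + 2/5 × 16000 = -163.45 + 315 + 765 + 465 + 6400 = 7781.55
Crop B = 7/10 × (-9500) + 1/4 × 15600 + 1/50 × 16800 + 3/100 × (-4534) = -6650 + 3900 + 336 − 136.02 = -2550.02
Crop C = 1/6 × (-3100) + 1/12 × 11900 + 1/12 × 16900 + 1/3 × 18300 + 1/3 × 5800 = -516.6667 + 991.6667 + 1408.3333 + 6100 + 1933.3333 = 9916.6667

Crop C ($9,916.67)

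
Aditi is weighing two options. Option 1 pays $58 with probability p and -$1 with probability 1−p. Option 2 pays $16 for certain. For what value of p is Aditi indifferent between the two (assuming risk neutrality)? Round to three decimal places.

p·58 + (1−p)·(-1) = 16
59p − 1 = 16
p = (16 + 1) / 59

p = 0.288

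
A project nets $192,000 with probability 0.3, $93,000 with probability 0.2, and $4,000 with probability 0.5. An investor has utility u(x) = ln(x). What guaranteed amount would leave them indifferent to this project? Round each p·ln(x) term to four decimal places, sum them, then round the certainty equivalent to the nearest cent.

E[u] = 0.3·ln(192000) + 0.2·ln(93000) + 0.5·ln(4000) = 3.6496 + 2.2881 + 4.1470 = 10.0847
CE = e^10.0847 ≈ 23973.40

$23,973.40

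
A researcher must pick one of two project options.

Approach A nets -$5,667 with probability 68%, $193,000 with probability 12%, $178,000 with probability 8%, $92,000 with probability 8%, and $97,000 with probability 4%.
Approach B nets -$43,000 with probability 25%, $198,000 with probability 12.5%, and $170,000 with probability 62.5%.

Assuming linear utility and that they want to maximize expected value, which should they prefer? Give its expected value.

Approach A = 0.68 × (-5667) + 0.12 × 193000 + 0.08 × 178000 + 0.08 × 92000 + 0.04 × 97000 = -3853.56 + 23160 + 14240 + 7360 + 3880 = 44786.44
Approach B = 0.25 × (-43000) + 0.125 × 198000 + 0.625 × 170000 = -10750 + 24750 + 106250 = 120250

Approach B ($120,250)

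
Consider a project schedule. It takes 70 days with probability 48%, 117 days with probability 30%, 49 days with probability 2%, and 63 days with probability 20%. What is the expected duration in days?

EV = 0.48 × 70 + 0.3 × 117 + 0.02 × 49 + 0.2 × 63 = 33.6 + 35.1 + 0.98 + 12.6 = 82.28

82.28 days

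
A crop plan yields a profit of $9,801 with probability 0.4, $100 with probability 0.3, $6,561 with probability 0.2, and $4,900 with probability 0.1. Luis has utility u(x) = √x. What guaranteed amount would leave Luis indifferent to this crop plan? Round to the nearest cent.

$4,329.64

E[u] = 0.4·√9801 + 0.3·√100 + 0.2·√6561 + 0.1·√4900 = 0.4·99 + 0.3·10 + 0.2·81 + 0.1·70 = 65.8
CE = (65.8)² = 4329.64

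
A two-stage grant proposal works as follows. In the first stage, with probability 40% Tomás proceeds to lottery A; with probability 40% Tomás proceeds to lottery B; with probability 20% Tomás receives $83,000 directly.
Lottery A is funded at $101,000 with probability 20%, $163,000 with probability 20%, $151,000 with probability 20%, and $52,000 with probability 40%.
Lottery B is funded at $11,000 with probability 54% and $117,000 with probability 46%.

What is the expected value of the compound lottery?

EV(A) = 0.2 × 101000 + 0.2 × 163000 + 0.2 × 151000 + 0.4 × 52000 = 20200 + 32600 + 30200 + 20800 = 103800
EV(B) = 0.54 × 11000 + 0.46 × 117000 = 5940 + 53820 = 59760
Branch C: 83000 (certain)
Overall = 0.4 × 103800 + 0.4 × 59760 + 0.2 × 83000 = 41520 + 23904 + 16600 = 82024

$82,024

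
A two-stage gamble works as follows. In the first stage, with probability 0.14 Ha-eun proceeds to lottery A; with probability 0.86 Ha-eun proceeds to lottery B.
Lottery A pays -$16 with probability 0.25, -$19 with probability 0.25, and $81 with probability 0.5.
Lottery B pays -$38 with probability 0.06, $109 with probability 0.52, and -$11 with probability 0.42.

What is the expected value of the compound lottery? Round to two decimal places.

$47.26

EV(A) = 0.25 × (-16) + 0.25 × (-19) + 0.5 × 81 = -4 − 4.75 + 40.5 = 31.75
EV(B) = 0.06 × (-38) + 0.52 × 109 + 0.42 × (-11) = -2.28 + 56.68 − 4.62 = 49.78
Overall = 0.14 × 31.75 + 0.86 × 49.78 = 4.445 + 42.8108 = 47.2558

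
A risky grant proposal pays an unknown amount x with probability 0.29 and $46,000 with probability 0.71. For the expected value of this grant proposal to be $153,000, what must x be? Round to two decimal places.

0.29·x + 0.71·46000 = 153000
0.29·x = 153000 − 32660 = 120340
x = 120340 / 0.29 = 414965.5172

x = $414,965.52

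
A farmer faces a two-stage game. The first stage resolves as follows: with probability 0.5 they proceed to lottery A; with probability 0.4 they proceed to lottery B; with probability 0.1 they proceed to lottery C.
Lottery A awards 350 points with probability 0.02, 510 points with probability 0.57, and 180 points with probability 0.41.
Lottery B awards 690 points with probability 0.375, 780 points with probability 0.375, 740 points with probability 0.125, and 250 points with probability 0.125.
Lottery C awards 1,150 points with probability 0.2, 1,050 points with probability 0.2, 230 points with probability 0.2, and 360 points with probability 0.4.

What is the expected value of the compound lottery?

518.75 points

EV(A) = 0.02 × 350 + 0.57 × 510 + 0.41 × 180 = 7 + 290.7 + 73.8 = 371.5
EV(B) = 0.375 × 690 + 0.375 × 780 + 0.125 × 740 + 0.125 × 250 = 258.75 + 292.5 + 92.5 + 31.25 = 675
EV(C) = 0.2 × 1150 + 0.2 × 1050 + 0.2 × 230 + 0.4 × 360 = 230 + 210 + 46 + 144 = 630
Overall = 0.5 × 371.5 + 0.4 × 675 + 0.1 × 630 = 185.75 + 270 + 63 = 518.75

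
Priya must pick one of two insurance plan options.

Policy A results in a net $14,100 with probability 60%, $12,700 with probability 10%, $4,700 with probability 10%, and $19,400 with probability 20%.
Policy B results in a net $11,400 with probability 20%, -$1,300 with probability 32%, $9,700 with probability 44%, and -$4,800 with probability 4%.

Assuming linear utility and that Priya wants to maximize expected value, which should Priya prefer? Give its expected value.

Policy A ($14,080)

Policy A = 0.6 × 14100 + 0.1 × 12700 + 0.1 × 4700 + 0.2 × 19400 = 8460 + 1270 + 470 + 3880 = 14080
Policy B = 0.2 × 11400 + 0.32 × (-1300) + 0.44 × 9700 + 0.04 × (-4800) = 2280 − 416 + 4268 − 192 = 5940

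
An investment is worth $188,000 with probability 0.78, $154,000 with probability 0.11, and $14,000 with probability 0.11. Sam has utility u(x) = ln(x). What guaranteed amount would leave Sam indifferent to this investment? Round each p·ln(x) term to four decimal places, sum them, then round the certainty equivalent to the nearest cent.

E[u] = 0.78·ln(188000) + 0.11·ln(154000) + 0.11·ln(14000) = 9.4725 + 1.3139 + 1.0501 = 11.8365
CE = e^11.8365 ≈ 138205.92

$138,205.92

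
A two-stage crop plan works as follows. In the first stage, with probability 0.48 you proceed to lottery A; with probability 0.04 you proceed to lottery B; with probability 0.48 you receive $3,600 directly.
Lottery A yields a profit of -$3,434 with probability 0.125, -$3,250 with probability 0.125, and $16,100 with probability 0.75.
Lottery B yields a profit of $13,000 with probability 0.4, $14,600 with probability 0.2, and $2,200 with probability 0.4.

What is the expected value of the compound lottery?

EV(A) = 0.125 × (-3434) + 0.125 × (-3250) + 0.75 × 16100 = -429.25 − 406.25 + 12075 = 11239.5
EV(B) = 0.4 × 13000 + 0.2 × 14600 + 0.4 × 2200 = 5200 + 2920 + 880 = 9000
Branch C: 3600 (certain)
Overall = 0.48 × 11239.5 + 0.04 × 9000 + 0.48 × 3600 = 5394.96 + 360 + 1728 = 7482.96

$7,482.96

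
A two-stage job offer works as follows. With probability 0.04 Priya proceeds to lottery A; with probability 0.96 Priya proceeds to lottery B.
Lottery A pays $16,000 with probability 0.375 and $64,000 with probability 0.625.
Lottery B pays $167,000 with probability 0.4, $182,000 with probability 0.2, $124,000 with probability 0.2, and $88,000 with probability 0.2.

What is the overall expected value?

$141,616

EV(A) = 0.375 × 16000 + 0.625 × 64000 = 6000 + 40000 = 46000
EV(B) = 0.4 × 167000 + 0.2 × 182000 + 0.2 × 124000 + 0.2 × 88000 = 66800 + 36400 + 24800 + 17600 = 145600
Overall = 0.04 × 46000 + 0.96 × 145600 = 1840 + 139776 = 141616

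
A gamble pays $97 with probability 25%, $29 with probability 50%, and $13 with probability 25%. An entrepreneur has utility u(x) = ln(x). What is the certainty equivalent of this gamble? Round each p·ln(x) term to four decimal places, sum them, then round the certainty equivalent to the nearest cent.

$32.09

E[u] = 0.25·ln(97) + 0.5·ln(29) + 0.25·ln(13) = 1.1437 + 1.6836 + 0.6412 = 3.4685
CE = e^3.4685 ≈ 32.09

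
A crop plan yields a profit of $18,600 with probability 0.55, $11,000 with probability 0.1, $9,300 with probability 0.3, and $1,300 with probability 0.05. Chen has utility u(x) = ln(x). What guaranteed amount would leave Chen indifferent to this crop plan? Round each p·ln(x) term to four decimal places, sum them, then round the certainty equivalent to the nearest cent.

$12,549.05

E[u] = 0.55·ln(18600) + 0.1·ln(11000) + 0.3·ln(9300) + 0.05·ln(1300) = 5.4070 + 0.9306 + 2.7413 + 0.3585 = 9.4374
CE = e^9.4374 ≈ 12549.05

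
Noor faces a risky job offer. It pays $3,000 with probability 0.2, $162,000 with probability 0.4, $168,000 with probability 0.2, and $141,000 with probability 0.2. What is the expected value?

EV = 0.2 × 3000 + 0.4 × 162000 + 0.2 × 168000 + 0.2 × 141000 = 600 + 64800 + 33600 + 28200 = 127200

$127,200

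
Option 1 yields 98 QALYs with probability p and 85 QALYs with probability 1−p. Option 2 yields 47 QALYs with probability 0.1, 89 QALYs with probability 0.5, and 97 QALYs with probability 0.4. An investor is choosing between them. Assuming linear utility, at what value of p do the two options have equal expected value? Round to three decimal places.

p = 0.231

EV(Option 2) = 0.1 × 47 + 0.5 × 89 + 0.4 × 97 = 4.7 + 44.5 + 38.8 = 88
p·98 + (1−p)·85 = 88
13p + 85 = 88
p = (88 − 85) / 13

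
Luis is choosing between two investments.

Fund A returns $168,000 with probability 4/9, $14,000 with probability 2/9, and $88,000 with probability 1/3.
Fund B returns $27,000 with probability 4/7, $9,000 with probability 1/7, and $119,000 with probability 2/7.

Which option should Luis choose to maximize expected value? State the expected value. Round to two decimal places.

Fund A = 4/9 × 168000 + 2/9 × 14000 + 1/3 × 88000 = 74666.6667 + 3111.1111 + 29333.3333 = 107111.1111
Fund B = 4/7 × 27000 + 1/7 × 9000 + 2/7 × 119000 = 15428.5714 + 1285.7143 + 34000 = 50714.2857

Fund A ($107,111.11)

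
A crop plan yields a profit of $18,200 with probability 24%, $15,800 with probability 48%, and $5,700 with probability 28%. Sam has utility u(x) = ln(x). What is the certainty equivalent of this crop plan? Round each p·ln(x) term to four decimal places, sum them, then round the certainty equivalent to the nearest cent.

E[u] = 0.24·ln(18200) + 0.48·ln(15800) + 0.28·ln(5700) = 2.3542 + 4.6405 + 2.4215 = 9.4162
CE = e^9.4162 ≈ 12285.81

$12,285.81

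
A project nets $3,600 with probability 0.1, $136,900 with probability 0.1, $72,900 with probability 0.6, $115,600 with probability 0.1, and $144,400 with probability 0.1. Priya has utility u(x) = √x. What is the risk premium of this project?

E[u] = 0.1·√3600 + 0.1·√136900 + 0.6·√72900 + 0.1·√115600 + 0.1·√144400 = 0.1·60 + 0.1·370 + 0.6·270 + 0.1·340 + 0.1·380 = 277
CE = (277)² = 76729
Risk premium = EV − CE = 83790 − 76729 = 7061

$7,061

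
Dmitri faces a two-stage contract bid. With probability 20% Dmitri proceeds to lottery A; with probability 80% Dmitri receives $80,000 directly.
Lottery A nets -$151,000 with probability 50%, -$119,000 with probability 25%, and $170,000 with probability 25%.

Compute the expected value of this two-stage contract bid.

EV(A) = 0.5 × (-151000) + 0.25 × (-119000) + 0.25 × 170000 = -75500 − 29750 + 42500 = -62750
Branch B: 80000 (certain)
Overall = 0.2 × (-62750) + 0.8 × 80000 = -12550 + 64000 = 51450

$51,450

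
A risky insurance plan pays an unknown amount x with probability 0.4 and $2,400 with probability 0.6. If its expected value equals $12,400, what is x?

0.4·x + 0.6·2400 = 12400
0.4·x = 12400 − 1440 = 10960
x = 10960 / 0.4 = 27400

x = $27,400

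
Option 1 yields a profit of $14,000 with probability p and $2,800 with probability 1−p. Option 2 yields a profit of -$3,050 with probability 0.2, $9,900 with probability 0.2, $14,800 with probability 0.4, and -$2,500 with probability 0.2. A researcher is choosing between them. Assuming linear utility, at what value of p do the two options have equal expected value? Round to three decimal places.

p = 0.356

EV(Option 2) = 0.2 × (-3050) + 0.2 × 9900 + 0.4 × 14800 + 0.2 × (-2500) = -610 + 1980 + 5920 − 500 = 6790
p·14000 + (1−p)·2800 = 6790
11200p + 2800 = 6790
p = (6790 − 2800) / 11200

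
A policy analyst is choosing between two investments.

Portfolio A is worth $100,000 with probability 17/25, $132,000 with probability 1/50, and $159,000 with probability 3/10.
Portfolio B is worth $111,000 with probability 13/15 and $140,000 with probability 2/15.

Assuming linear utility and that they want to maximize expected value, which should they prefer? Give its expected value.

Portfolio A ($118,340)

Portfolio A = 17/25 × 100000 + 1/50 × 132000 + 3/10 × 159000 = 68000 + 2640 + 47700 = 118340
Portfolio B = 13/15 × 111000 + 2/15 × 140000 = 96200 + 18666.6667 = 114866.6667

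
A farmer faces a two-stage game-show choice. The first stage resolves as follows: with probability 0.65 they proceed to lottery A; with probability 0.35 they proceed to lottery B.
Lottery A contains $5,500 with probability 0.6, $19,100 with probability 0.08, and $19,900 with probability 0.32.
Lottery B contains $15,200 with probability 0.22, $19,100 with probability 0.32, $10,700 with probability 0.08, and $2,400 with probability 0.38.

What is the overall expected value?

EV(A) = 0.6 × 5500 + 0.08 × 19100 + 0.32 × 19900 = 3300 + 1528 + 6368 = 11196
EV(B) = 0.22 × 15200 + 0.32 × 19100 + 0.08 × 10700 + 0.38 × 2400 = 3344 + 6112 + 856 + 912 = 11224
Overall = 0.65 × 11196 + 0.35 × 11224 = 7277.4 + 3928.4 = 11205.8

$11,205.80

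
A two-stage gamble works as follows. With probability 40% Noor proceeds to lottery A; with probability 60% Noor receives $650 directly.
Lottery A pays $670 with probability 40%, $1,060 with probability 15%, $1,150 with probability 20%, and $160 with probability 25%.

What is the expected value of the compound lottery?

$668.80

EV(A) = 0.4 × 670 + 0.15 × 1060 + 0.2 × 1150 + 0.25 × 160 = 268 + 159 + 230 + 40 = 697
Branch B: 650 (certain)
Overall = 0.4 × 697 + 0.6 × 650 = 278.8 + 390 = 668.8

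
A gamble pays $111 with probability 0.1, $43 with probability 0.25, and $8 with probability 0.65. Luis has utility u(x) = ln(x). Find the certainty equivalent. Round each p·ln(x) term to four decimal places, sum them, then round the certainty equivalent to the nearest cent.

E[u] = 0.1·ln(111) + 0.25·ln(43) + 0.65·ln(8) = 0.4710 + 0.9403 + 1.3516 = 2.7629
CE = e^2.7629 ≈ 15.85

$15.85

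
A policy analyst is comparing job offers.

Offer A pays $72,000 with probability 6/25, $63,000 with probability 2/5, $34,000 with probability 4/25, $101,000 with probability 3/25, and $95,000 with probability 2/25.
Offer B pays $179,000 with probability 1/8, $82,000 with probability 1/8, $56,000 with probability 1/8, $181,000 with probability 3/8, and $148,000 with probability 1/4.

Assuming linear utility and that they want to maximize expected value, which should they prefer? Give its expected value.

Offer B ($144,500)

Offer A = 6/25 × 72000 + 2/5 × 63000 + 4/25 × 34000 + 3/25 × 101000 + 2/25 × 95000 = 17280 + 25200 + 5440 + 12120 + 7600 = 67640
Offer B = 1/8 × 179000 + 1/8 × 82000 + 1/8 × 56000 + 3/8 × 181000 + 1/4 × 148000 = 22375 + 10250 + 7000 + 67875 + 37000 = 144500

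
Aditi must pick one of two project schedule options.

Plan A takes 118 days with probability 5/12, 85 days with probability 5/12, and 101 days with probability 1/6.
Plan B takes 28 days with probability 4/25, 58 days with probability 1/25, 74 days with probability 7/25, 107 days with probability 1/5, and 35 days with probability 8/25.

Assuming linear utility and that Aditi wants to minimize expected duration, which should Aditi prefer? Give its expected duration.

Plan B (60.12 days)

Plan A = 5/12 × 118 + 5/12 × 85 + 1/6 × 101 = 49.1667 + 35.4167 + 16.8333 = 101.4167
Plan B = 4/25 × 28 + 1/25 × 58 + 7/25 × 74 + 1/5 × 107 + 8/25 × 35 = 4.48 + 2.32 + 20.72 + 21.4 + 11.2 = 60.12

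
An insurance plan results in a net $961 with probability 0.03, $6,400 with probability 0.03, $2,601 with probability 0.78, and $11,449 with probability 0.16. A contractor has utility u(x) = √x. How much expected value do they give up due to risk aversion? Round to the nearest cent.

E[u] = 0.03·√961 + 0.03·√6400 + 0.78·√2601 + 0.16·√11449 = 0.03·31 + 0.03·80 + 0.78·51 + 0.16·107 = 60.23
CE = (60.23)² = 3627.6529
Risk premium = EV − CE = 4081.45 − 3627.6529 = 453.7971

$453.80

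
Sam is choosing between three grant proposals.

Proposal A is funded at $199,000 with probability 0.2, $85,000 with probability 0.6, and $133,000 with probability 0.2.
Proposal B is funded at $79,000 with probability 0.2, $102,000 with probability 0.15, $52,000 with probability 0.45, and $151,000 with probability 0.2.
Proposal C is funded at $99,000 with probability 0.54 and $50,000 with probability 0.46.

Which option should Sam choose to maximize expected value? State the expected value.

Proposal A ($117,400)

Proposal A = 0.2 × 199000 + 0.6 × 85000 + 0.2 × 133000 = 39800 + 51000 + 26600 = 117400
Proposal B = 0.2 × 79000 + 0.15 × 102000 + 0.45 × 52000 + 0.2 × 151000 = 15800 + 15300 + 23400 + 30200 = 84700
Proposal C = 0.54 × 99000 + 0.46 × 50000 = 53460 + 23000 = 76460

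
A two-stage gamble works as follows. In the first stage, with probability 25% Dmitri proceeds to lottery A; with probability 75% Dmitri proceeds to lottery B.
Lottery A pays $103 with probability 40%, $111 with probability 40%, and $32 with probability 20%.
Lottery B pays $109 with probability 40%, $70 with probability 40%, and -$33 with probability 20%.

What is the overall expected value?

$71.75

EV(A) = 0.4 × 103 + 0.4 × 111 + 0.2 × 32 = 41.2 + 44.4 + 6.4 = 92
EV(B) = 0.4 × 109 + 0.4 × 70 + 0.2 × (-33) = 43.6 + 28 − 6.6 = 65
Overall = 0.25 × 92 + 0.75 × 65 = 23 + 48.75 = 71.75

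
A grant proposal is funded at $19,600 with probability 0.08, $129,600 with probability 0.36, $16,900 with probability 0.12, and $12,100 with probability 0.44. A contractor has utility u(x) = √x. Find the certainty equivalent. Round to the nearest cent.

E[u] = 0.08·√19600 + 0.36·√129600 + 0.12·√16900 + 0.44·√12100 = 0.08·140 + 0.36·360 + 0.12·130 + 0.44·110 = 204.8
CE = (204.8)² = 41943.04

$41,943.04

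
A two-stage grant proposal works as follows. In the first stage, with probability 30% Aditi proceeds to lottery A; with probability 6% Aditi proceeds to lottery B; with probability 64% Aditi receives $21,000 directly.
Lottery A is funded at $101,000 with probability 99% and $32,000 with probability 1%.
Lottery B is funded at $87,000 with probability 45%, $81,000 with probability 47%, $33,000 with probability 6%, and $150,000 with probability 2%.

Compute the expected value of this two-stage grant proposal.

EV(A) = 0.99 × 101000 + 0.01 × 32000 = 99990 + 320 = 100310
EV(B) = 0.45 × 87000 + 0.47 × 81000 + 0.06 × 33000 + 0.02 × 150000 = 39150 + 38070 + 1980 + 3000 = 82200
Branch C: 21000 (certain)
Overall = 0.3 × 100310 + 0.06 × 82200 + 0.64 × 21000 = 30093 + 4932 + 13440 = 48465

$48,465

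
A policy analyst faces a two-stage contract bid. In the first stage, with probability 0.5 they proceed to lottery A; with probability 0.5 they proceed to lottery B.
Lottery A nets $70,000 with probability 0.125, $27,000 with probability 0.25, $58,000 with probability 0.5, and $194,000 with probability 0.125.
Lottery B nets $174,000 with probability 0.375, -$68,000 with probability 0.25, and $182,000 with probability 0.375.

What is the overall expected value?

EV(A) = 0.125 × 70000 + 0.25 × 27000 + 0.5 × 58000 + 0.125 × 194000 = 8750 + 6750 + 29000 + 24250 = 68750
EV(B) = 0.375 × 174000 + 0.25 × (-68000) + 0.375 × 182000 = 65250 − 17000 + 68250 = 116500
Overall = 0.5 × 68750 + 0.5 × 116500 = 34375 + 58250 = 92625

$92,625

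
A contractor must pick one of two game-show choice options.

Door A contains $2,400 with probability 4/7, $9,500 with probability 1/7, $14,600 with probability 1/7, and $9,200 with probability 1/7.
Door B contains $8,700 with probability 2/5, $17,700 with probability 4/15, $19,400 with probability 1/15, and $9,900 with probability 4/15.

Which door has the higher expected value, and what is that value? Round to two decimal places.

Door B ($12,133.33)

Door A = 4/7 × 2400 + 1/7 × 9500 + 1/7 × 14600 + 1/7 × 9200 = 1371.4286 + 1357.1429 + 2085.7143 + 1314.2857 = 6128.5714
Door B = 2/5 × 8700 + 4/15 × 17700 + 1/15 × 19400 + 4/15 × 9900 = 3480 + 4720 + 1293.3333 + 2640 = 12133.3333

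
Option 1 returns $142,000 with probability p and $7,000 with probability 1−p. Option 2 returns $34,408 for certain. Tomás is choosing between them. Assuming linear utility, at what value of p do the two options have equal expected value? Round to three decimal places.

p·142000 + (1−p)·7000 = 34408
135000p + 7000 = 34408
p = (34408 − 7000) / 135000

p = 0.203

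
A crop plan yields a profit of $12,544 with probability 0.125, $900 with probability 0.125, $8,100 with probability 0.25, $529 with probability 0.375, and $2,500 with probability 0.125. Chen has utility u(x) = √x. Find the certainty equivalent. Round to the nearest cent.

$3,038.77

E[u] = 0.125·√12544 + 0.125·√900 + 0.25·√8100 + 0.375·√529 + 0.125·√2500 = 0.125·112 + 0.125·30 + 0.25·90 + 0.375·23 + 0.125·50 = 55.125
CE = (55.125)² = 3038.765625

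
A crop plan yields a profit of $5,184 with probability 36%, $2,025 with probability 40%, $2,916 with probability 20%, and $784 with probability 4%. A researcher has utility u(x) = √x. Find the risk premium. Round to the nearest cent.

E[u] = 0.36·√5184 + 0.4·√2025 + 0.2·√2916 + 0.04·√784 = 0.36·72 + 0.4·45 + 0.2·54 + 0.04·28 = 55.84
CE = (55.84)² = 3118.1056
Risk premium = EV − CE = 3290.8 − 3118.1056 = 172.6944

$172.69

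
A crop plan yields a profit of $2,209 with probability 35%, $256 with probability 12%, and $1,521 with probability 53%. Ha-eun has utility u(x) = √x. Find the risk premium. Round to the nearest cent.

E[u] = 0.35·√2209 + 0.12·√256 + 0.53·√1521 = 0.35·47 + 0.12·16 + 0.53·39 = 39.04
CE = (39.04)² = 1524.1216
Risk premium = EV − CE = 1610 − 1524.1216 = 85.8784

$85.88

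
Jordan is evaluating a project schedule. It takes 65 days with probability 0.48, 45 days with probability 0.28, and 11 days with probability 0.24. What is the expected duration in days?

46.44 days

EV = 0.48 × 65 + 0.28 × 45 + 0.24 × 11 = 31.2 + 12.6 + 2.64 = 46.44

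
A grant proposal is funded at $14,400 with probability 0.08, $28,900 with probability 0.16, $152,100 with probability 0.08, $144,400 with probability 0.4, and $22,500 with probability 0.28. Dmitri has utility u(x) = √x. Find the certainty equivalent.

$68,644

E[u] = 0.08·√14400 + 0.16·√28900 + 0.08·√152100 + 0.4·√144400 + 0.28·√22500 = 0.08·120 + 0.16·170 + 0.08·390 + 0.4·380 + 0.28·150 = 262
CE = (262)² = 68644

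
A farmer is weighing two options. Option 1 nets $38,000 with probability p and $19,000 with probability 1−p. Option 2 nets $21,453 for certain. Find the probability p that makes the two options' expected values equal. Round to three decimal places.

p·38000 + (1−p)·19000 = 21453
19000p + 19000 = 21453
p = (21453 − 19000) / 19000

p = 0.129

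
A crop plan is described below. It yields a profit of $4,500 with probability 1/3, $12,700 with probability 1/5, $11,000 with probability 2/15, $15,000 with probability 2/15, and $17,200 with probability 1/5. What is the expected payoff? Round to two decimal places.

$10,946.67

EV = 1/3 × 4500 + 1/5 × 12700 + 2/15 × 11000 + 2/15 × 15000 + 1/5 × 17200 = 1500 + 2540 + 1466.6667 + 2000 + 3440 = 10946.6667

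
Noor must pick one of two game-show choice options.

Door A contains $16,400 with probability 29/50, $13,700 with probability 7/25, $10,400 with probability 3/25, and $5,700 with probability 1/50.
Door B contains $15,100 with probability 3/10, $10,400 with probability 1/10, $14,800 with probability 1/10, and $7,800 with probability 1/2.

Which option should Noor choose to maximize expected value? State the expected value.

Door A ($14,710)

Door A = 29/50 × 16400 + 7/25 × 13700 + 3/25 × 10400 + 1/50 × 5700 = 9512 + 3836 + 1248 + 114 = 14710
Door B = 3/10 × 15100 + 1/10 × 10400 + 1/10 × 14800 + 1/2 × 7800 = 4530 + 1040 + 1480 + 3900 = 10950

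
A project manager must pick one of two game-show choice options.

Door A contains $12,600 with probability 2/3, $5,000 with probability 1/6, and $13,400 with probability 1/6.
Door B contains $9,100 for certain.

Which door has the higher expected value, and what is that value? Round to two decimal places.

Door A = 2/3 × 12600 + 1/6 × 5000 + 1/6 × 13400 = 8400 + 833.3333 + 2233.3333 = 11466.6667
Door B: 9100 (certain)

Door A ($11,466.67)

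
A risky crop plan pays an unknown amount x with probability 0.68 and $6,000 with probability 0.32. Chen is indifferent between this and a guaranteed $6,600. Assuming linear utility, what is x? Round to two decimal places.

0.68·x + 0.32·6000 = 6600
0.68·x = 6600 − 1920 = 4680
x = 4680 / 0.68 = 6882.3529

x = $6,882.35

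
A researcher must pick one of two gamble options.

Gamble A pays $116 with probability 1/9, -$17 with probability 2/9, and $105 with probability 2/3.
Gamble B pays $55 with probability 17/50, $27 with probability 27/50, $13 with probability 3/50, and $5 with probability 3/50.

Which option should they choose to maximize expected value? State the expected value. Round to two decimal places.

Gamble A ($79.11)

Gamble A = 1/9 × 116 + 2/9 × (-17) + 2/3 × 105 = 12.8889 − 3.7778 + 70 = 79.1111
Gamble B = 17/50 × 55 + 27/50 × 27 + 3/50 × 13 + 3/50 × 5 = 18.7 + 14.58 + 0.78 + 0.3 = 34.36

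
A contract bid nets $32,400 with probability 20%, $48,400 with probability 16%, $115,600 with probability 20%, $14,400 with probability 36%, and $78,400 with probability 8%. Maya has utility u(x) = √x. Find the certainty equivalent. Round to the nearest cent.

E[u] = 0.2·√32400 + 0.16·√48400 + 0.2·√115600 + 0.36·√14400 + 0.08·√78400 = 0.2·180 + 0.16·220 + 0.2·340 + 0.36·120 + 0.08·280 = 204.8
CE = (204.8)² = 41943.04

$41,943.04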